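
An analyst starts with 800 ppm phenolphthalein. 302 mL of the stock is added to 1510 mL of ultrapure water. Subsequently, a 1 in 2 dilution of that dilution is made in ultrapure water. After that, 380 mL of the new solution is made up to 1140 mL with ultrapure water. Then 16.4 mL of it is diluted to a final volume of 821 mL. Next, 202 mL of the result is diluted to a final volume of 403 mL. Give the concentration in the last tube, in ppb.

223 ppb

Overall dilution factor = 6 × 2 × 3 × 50.06 × 1.995 = 3595.
800 ppm / 3595 = 0.223 ppm = 223 ppb.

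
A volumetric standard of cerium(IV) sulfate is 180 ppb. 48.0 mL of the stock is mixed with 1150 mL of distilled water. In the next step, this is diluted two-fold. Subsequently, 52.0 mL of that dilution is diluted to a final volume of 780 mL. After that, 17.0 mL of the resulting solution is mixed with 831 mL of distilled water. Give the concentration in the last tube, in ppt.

4.82 ppt

Overall dilution factor = 24.96 × 2 × 15 × 49.88 = 3.73 × 10⁴.
180 ppb / 3.73 × 10⁴ = 4.82 × 10⁻³ ppb = 4.82 ppt.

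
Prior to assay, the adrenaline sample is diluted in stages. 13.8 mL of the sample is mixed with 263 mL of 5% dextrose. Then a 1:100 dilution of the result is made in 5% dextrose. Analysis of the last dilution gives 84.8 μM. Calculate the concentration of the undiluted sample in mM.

170 mM

Overall dilution factor = 20.06 × 100 = 2006.
Original = 84.8 μM × 2006 = 1.70 × 10⁵ μM = 170 mM.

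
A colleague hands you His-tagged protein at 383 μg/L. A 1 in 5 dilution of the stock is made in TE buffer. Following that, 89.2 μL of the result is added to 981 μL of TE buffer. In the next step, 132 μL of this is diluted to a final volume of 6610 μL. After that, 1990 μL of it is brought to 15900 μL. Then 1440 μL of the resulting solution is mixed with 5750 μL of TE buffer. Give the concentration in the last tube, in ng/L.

3.20 ng/L

Overall dilution factor = 5 × 12.00 × 50.08 × 7.990 × 4.993 = 1.20 × 10⁵.
383 μg/L / 1.20 × 10⁵ = 3.20 × 10⁻³ μg/L = 3.20 ng/L.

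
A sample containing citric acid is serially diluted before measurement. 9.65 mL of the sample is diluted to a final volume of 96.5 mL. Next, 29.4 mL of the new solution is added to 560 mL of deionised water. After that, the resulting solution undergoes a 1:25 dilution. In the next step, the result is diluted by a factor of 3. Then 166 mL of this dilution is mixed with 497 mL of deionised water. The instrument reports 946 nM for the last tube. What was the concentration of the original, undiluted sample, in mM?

56.8 mM

Overall dilution factor = 10 × 20.05 × 25 × 3 × 3.994 = 6.01 × 10⁴.
Original = 946 nM × 6.01 × 10⁴ = 5.68 × 10⁷ nM = 56.8 mM.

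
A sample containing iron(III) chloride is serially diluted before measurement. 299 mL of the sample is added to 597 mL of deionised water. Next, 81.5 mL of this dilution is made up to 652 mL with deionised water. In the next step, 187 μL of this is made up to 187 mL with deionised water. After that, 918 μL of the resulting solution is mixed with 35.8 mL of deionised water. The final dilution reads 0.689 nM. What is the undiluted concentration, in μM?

661 μM

Overall dilution factor = 2.997 × 8 × 1000 × 40.00 = 9.59 × 10⁵.
Original = 0.689 nM × 9.59 × 10⁵ = 6.61 × 10⁵ nM = 661 μM.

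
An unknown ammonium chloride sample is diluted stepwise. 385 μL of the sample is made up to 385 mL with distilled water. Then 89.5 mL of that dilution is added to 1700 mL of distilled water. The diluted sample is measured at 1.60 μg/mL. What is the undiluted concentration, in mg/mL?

Overall dilution factor = 1000 × 19.99 = 2.00 × 10⁴.
Original = 1.60 μg/mL × 2.00 × 10⁴ = 3.20 × 10⁴ μg/mL = 32.0 mg/mL.

32.0 mg/mL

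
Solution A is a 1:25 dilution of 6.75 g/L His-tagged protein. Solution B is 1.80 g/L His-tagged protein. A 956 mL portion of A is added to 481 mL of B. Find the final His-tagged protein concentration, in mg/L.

782 mg/L

C_A = 6.75 g/L / 25 = 0.270 g/L.
C_mix = (C_A·V_A + C_B·V_B)/(V_A + V_B) = (0.270×956 + 1.80×481) / 1437 = 0.782 g/L = 782 mg/L.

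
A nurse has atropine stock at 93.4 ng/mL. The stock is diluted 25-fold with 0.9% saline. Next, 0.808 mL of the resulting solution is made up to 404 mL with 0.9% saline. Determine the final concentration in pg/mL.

7.47 pg/mL

Overall dilution factor = 25 × 500 = 1.25 × 10⁴.
93.4 ng/mL / 1.25 × 10⁴ = 7.47 × 10⁻³ ng/mL = 7.47 pg/mL.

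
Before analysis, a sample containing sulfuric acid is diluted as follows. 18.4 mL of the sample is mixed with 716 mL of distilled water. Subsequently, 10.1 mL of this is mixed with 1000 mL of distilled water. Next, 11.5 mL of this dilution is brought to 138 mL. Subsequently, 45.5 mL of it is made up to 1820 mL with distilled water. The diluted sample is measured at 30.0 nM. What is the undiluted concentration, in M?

0.0575 M

Overall dilution factor = 39.91 × 100.0 × 12 × 40 = 1.92 × 10⁶.
Original = 30.0 nM × 1.92 × 10⁶ = 5.75 × 10⁷ nM = 0.0575 M.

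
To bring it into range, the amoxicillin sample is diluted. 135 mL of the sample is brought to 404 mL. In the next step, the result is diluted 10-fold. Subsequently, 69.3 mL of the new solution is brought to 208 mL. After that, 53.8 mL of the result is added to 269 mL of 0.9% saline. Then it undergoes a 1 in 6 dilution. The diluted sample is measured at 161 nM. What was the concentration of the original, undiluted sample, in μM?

521 μM

Overall dilution factor = 2.993 × 10 × 3.001 × 6 × 6 = 3234.
Original = 161 nM × 3234 = 5.21 × 10⁵ nM = 521 μM.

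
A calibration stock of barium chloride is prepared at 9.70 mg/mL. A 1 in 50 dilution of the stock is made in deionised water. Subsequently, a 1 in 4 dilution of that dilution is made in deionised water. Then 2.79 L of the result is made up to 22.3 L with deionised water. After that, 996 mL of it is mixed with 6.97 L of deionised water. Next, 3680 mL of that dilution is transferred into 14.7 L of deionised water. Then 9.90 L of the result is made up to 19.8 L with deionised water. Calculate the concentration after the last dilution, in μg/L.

Overall dilution factor = 50 × 4 × 7.993 × 7.998 × 4.995 × 2 = 1.28 × 10⁵.
9.70 mg/mL / 1.28 × 10⁵ = 7.60 × 10⁻⁵ mg/mL = 76.0 μg/L.

76.0 μg/L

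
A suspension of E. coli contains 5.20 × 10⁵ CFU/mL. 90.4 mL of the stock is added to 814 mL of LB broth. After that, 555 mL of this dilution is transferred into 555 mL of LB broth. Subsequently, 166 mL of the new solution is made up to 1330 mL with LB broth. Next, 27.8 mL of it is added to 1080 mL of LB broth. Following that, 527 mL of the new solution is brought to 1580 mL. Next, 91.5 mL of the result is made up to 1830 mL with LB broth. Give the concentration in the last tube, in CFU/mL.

1.36 CFU/mL

Overall dilution factor = 10.00 × 2 × 8.012 × 39.85 × 2.998 × 20 = 3.83 × 10⁵.
5.20 × 10⁵ CFU/mL / 3.83 × 10⁵ = 1.36 CFU/mL.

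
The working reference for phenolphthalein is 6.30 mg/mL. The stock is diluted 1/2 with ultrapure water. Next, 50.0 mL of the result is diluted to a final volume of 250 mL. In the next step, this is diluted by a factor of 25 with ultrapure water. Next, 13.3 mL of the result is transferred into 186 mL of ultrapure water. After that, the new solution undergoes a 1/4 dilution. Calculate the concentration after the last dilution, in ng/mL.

420 ng/mL

Overall dilution factor = 2 × 5 × 25 × 14.98 × 4 = 1.50 × 10⁴.
6.30 mg/mL / 1.50 × 10⁴ = 4.20 × 10⁻⁴ mg/mL = 420 ng/mL.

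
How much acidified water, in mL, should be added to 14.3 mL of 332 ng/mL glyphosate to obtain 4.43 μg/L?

4.43 μg/L = 4.43 ng/mL.
V₂ = C₁V₁/C₂ = 332 × 14.3 / 4.43 = 1072 mL.
Diluent to add = V₂ − V₁ = 1072 − 14.3 = 1060 mL.

1060 mL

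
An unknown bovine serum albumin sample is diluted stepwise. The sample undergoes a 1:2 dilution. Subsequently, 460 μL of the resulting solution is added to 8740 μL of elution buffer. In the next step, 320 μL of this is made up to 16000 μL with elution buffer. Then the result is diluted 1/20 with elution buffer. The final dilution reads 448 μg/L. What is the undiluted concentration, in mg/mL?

Overall dilution factor = 2 × 20 × 50 × 20 = 4.00 × 10⁴.
Original = 448 μg/L × 4.00 × 10⁴ = 1.79 × 10⁷ μg/L = 17.9 mg/mL.

17.9 mg/mL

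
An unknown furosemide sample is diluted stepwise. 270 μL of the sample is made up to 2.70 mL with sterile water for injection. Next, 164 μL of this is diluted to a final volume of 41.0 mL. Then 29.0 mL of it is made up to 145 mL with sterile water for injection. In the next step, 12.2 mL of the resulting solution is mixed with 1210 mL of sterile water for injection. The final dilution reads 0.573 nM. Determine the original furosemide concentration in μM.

Overall dilution factor = 10 × 250 × 5 × 100.2 = 1.25 × 10⁶.
Original = 0.573 nM × 1.25 × 10⁶ = 7.18 × 10⁵ nM = 718 μM.

718 μM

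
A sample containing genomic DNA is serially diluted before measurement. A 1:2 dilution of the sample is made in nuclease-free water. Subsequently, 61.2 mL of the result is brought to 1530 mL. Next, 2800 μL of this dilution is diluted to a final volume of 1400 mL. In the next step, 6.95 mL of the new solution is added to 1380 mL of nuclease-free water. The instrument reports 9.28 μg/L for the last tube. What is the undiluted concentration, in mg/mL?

46.3 mg/mL

Overall dilution factor = 2 × 25 × 500 × 199.6 = 4.99 × 10⁶.
Original = 9.28 μg/L × 4.99 × 10⁶ = 4.63 × 10⁷ μg/L = 46.3 mg/mL.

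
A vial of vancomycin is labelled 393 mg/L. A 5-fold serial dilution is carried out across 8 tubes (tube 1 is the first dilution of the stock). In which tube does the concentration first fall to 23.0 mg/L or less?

tube 2

Tube n has concentration 393 mg/L / 5ⁿ.
Need 5ⁿ ≥ 393 mg/L / 23.0 mg/L = 17.1, so n ≥ 1.76.
First such tube: n = 2.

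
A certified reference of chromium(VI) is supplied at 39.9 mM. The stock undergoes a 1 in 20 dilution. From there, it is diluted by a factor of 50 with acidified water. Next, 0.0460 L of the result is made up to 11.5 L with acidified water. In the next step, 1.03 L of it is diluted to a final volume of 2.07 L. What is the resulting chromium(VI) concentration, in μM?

0.0794 μM

Overall dilution factor = 20 × 50 × 250 × 2.010 = 5.02 × 10⁵.
39.9 mM / 5.02 × 10⁵ = 7.94 × 10⁻⁵ mM = 0.0794 μM.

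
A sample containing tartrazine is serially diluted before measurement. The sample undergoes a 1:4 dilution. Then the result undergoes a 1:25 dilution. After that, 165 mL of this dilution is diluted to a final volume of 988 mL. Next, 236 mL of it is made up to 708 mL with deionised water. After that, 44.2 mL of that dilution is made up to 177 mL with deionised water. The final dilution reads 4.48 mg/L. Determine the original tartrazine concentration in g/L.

32.2 g/L

Overall dilution factor = 4 × 25 × 5.988 × 3 × 4.005 = 7194.
Original = 4.48 mg/L × 7194 = 3.22 × 10⁴ mg/L = 32.2 g/L.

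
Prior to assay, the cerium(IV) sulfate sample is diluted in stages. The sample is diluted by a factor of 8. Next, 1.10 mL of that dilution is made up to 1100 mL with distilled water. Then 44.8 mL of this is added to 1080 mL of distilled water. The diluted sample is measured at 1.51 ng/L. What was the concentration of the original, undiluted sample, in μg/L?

Overall dilution factor = 8 × 1000 × 25.11 = 2.01 × 10⁵.
Original = 1.51 ng/L × 2.01 × 10⁵ = 3.03 × 10⁵ ng/L = 303 μg/L.

303 μg/L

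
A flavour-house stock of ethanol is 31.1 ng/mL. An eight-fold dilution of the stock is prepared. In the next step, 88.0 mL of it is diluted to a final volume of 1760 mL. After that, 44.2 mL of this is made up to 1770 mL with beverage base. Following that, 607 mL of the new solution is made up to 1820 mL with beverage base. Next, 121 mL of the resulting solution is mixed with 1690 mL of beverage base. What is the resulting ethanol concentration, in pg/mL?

0.108 pg/mL

Overall dilution factor = 8 × 20 × 40.05 × 2.998 × 14.97 = 2.88 × 10⁵.
31.1 ng/mL / 2.88 × 10⁵ = 1.08 × 10⁻⁴ ng/mL = 0.108 pg/mL.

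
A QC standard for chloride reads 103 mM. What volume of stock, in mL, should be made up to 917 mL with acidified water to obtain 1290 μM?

1290 μM = 1.29 mM.
V₁ = C₂V₂/C₁ = 1.29 × 917 / 103 = 11.5 mL.

11.5 mL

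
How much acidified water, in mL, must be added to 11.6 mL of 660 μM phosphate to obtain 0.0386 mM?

0.0386 mM = 38.6 μM.
V₂ = C₁V₁/C₂ = 660 × 11.6 / 38.6 = 198 mL.
Diluent to add = V₂ − V₁ = 198 − 11.6 = 187 mL.

187 mL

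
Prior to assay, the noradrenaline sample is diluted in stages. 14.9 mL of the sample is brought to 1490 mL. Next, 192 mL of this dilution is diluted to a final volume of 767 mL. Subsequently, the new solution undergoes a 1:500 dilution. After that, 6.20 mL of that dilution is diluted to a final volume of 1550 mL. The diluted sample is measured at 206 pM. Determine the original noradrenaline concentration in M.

Overall dilution factor = 100 × 3.995 × 500 × 250 = 4.99 × 10⁷.
Original = 206 pM × 4.99 × 10⁷ = 1.03 × 10¹⁰ pM = 0.0103 M.

0.0103 M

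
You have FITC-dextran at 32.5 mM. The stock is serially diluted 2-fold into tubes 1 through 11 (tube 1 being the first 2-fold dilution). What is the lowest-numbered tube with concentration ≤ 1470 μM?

Tube n has concentration 32.5 mM / 2ⁿ.
Need 2ⁿ ≥ 32.5 mM / 1470 μM = 22.1, so n ≥ 4.47.
First such tube: n = 5.

tube 5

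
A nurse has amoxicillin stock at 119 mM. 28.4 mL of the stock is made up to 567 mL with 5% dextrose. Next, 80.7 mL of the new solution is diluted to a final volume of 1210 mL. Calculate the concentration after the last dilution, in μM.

398 μM

Overall dilution factor = 19.96 × 14.99 = 299.
119 mM / 299 = 0.398 mM = 398 μM.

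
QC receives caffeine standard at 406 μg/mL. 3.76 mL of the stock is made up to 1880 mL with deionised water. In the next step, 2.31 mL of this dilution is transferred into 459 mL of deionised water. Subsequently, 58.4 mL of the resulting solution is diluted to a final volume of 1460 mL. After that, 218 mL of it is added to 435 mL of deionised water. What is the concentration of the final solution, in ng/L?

54.3 ng/L

Overall dilution factor = 500 × 199.7 × 25 × 2.995 = 7.48 × 10⁶.
406 μg/mL / 7.48 × 10⁶ = 5.43 × 10⁻⁵ μg/mL = 54.3 ng/L.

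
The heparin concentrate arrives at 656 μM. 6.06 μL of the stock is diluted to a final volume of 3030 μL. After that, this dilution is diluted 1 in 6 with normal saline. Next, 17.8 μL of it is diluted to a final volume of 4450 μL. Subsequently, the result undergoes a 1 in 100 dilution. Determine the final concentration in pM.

Overall dilution factor = 500 × 6 × 250 × 100 = 7.50 × 10⁷.
656 μM / 7.50 × 10⁷ = 8.75 × 10⁻⁶ μM = 8.75 pM.

8.75 pM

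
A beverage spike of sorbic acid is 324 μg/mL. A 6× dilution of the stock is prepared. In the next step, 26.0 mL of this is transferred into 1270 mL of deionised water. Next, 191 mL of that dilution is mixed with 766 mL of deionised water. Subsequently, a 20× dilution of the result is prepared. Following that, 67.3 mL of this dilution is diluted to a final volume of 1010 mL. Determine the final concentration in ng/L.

Overall dilution factor = 6 × 49.85 × 5.010 × 20 × 15.01 = 4.50 × 10⁵.
324 μg/mL / 4.50 × 10⁵ = 7.20 × 10⁻⁴ μg/mL = 720 ng/L.

720 ng/L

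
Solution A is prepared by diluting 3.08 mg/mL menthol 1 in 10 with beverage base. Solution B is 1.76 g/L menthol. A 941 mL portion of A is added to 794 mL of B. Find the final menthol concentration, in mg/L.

972 mg/L

C_A = 3.08 mg/mL / 10 = 0.308 mg/mL.
C_B = 1.76 g/L = 1.76 mg/mL.
C_mix = (C_A·V_A + C_B·V_B)/(V_A + V_B) = (0.308×941 + 1.76×794) / 1735 = 0.972 mg/mL = 972 mg/L.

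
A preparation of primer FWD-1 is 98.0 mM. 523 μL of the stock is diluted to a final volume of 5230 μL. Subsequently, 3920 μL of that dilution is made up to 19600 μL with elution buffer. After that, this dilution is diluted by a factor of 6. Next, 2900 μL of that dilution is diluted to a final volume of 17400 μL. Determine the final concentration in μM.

Overall dilution factor = 10 × 5 × 6 × 6 = 1800.
98.0 mM / 1800 = 0.0544 mM = 54.4 μM.

54.4 μM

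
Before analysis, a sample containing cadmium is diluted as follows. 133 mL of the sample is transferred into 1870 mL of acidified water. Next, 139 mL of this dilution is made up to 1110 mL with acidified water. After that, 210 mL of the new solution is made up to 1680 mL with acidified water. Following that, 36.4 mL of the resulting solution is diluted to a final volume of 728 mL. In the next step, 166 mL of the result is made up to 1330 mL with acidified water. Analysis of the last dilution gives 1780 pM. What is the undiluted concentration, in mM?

0.274 mM

Overall dilution factor = 15.06 × 7.986 × 8 × 20 × 8.012 = 1.54 × 10⁵.
Original = 1780 pM × 1.54 × 10⁵ = 2.74 × 10⁸ pM = 0.274 mM.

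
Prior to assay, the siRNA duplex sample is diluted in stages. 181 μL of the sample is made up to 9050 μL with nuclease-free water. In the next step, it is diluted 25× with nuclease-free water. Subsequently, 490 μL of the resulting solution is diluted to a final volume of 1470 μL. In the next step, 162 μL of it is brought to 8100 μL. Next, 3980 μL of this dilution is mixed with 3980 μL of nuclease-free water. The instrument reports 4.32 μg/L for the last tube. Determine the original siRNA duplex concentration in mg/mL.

1.62 mg/mL

Overall dilution factor = 50 × 25 × 3 × 50 × 2 = 3.75 × 10⁵.
Original = 4.32 μg/L × 3.75 × 10⁵ = 1.62 × 10⁶ μg/L = 1.62 mg/mL.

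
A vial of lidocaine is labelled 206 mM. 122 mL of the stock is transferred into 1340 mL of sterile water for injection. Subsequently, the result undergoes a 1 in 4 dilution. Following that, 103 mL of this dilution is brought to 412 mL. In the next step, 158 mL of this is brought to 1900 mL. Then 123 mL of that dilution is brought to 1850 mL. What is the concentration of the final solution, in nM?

5940 nM

Overall dilution factor = 11.98 × 4 × 4 × 12.03 × 15.04 = 3.47 × 10⁴.
206 mM / 3.47 × 10⁴ = 5.94 × 10⁻³ mM = 5940 nM.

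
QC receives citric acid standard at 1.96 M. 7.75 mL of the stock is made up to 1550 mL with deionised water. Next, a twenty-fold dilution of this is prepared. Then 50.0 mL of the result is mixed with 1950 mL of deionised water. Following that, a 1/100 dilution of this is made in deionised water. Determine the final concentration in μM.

Overall dilution factor = 200 × 20 × 40 × 100 = 1.60 × 10⁷.
1.96 M / 1.60 × 10⁷ = 1.22 × 10⁻⁷ M = 0.122 μM.

0.122 μM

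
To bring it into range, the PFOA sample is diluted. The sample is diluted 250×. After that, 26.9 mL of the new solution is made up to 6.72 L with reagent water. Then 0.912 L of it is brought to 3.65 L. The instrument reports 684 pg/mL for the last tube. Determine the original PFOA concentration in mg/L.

171 mg/L

Overall dilution factor = 250 × 249.8 × 4.002 = 2.50 × 10⁵.
Original = 684 pg/mL × 2.50 × 10⁵ = 1.71 × 10⁸ pg/mL = 171 mg/L.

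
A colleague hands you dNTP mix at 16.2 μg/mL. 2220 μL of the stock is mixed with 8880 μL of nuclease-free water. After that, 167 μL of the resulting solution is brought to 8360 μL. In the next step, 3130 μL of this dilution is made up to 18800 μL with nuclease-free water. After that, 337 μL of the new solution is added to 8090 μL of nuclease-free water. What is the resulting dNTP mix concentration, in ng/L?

Overall dilution factor = 5 × 50.06 × 6.006 × 25.01 = 3.76 × 10⁴.
16.2 μg/mL / 3.76 × 10⁴ = 4.31 × 10⁻⁴ μg/mL = 431 ng/L.

431 ng/L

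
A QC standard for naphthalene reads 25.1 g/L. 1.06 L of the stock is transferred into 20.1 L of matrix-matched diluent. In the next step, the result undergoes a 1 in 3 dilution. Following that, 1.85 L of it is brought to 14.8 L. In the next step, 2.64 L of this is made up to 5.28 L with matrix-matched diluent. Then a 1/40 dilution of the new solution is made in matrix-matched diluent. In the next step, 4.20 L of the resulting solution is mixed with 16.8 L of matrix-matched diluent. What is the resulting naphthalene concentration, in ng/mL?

Overall dilution factor = 19.96 × 3 × 8 × 2 × 40 × 5 = 1.92 × 10⁵.
25.1 g/L / 1.92 × 10⁵ = 1.31 × 10⁻⁴ g/L = 131 ng/mL.

131 ng/mL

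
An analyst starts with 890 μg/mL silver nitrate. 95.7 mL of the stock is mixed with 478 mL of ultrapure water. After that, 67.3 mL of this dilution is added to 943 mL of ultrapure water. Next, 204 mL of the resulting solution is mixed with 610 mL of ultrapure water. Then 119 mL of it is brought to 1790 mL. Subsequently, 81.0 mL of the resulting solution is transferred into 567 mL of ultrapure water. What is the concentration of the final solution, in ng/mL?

20.6 ng/mL

Overall dilution factor = 5.995 × 15.01 × 3.990 × 15.04 × 8 = 4.32 × 10⁴.
890 μg/mL / 4.32 × 10⁴ = 0.0206 μg/mL = 20.6 ng/mL.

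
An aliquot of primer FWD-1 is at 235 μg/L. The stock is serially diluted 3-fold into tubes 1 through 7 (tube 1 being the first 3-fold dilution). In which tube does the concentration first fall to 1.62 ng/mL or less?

Tube n has concentration 235 μg/L / 3ⁿ.
Need 3ⁿ ≥ 235 μg/L / 1.62 ng/mL = 145, so n ≥ 4.53.
First such tube: n = 5.

tube 5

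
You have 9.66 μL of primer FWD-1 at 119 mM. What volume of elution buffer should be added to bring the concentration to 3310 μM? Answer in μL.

3310 μM = 3.31 mM.
V₂ = C₁V₁/C₂ = 119 × 9.66 / 3.31 = 347 μL.
Diluent to add = V₂ − V₁ = 347 − 9.66 = 338 μL.

338 μL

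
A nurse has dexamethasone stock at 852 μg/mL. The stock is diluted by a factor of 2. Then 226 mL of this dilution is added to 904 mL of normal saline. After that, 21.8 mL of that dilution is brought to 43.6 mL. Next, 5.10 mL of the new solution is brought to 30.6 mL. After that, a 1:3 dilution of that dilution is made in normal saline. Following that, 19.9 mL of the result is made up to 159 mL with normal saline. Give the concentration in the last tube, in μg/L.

296 μg/L

Overall dilution factor = 2 × 5 × 2 × 6 × 3 × 7.990 = 2876.
852 μg/mL / 2876 = 0.296 μg/mL = 296 μg/L.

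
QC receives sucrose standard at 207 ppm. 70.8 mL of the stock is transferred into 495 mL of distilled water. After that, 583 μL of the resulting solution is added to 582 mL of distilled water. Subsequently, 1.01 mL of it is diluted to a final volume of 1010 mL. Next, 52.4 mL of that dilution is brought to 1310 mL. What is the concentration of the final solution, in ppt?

1.04 ppt

Overall dilution factor = 7.992 × 999.3 × 1000 × 25 = 2.00 × 10⁸.
207 ppm / 2.00 × 10⁸ = 1.04 × 10⁻⁶ ppm = 1.04 ppt.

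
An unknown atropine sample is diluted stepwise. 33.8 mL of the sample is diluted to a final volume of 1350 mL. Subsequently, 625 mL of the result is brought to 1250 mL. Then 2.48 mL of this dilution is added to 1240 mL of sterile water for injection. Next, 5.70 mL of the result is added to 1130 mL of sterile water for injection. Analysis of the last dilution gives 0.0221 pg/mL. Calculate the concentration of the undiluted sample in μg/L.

176 μg/L

Overall dilution factor = 39.94 × 2 × 501 × 199.2 = 7.97 × 10⁶.
Original = 0.0221 pg/mL × 7.97 × 10⁶ = 1.76 × 10⁵ pg/mL = 176 μg/L.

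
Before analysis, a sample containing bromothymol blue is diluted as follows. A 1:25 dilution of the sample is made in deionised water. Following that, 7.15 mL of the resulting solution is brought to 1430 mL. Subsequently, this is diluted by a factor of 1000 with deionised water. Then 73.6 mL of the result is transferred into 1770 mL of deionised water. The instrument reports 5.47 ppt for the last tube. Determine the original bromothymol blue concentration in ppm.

685 ppm

Overall dilution factor = 25 × 200 × 1000 × 25.05 = 1.25 × 10⁸.
Original = 5.47 ppt × 1.25 × 10⁸ = 6.85 × 10⁸ ppt = 685 ppm.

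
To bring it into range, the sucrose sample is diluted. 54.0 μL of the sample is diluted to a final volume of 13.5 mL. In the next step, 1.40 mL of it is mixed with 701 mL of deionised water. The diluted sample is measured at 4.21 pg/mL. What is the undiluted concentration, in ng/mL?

Overall dilution factor = 250 × 501.7 = 1.25 × 10⁵.
Original = 4.21 pg/mL × 1.25 × 10⁵ = 5.28 × 10⁵ pg/mL = 528 ng/mL.

528 ng/mL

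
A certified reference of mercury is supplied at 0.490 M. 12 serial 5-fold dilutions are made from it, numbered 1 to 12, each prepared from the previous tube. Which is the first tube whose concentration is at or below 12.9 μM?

tube 7

Tube n has concentration 0.490 M / 5ⁿ.
Need 5ⁿ ≥ 0.490 M / 12.9 μM = 3.80 × 10⁴, so n ≥ 6.55.
First such tube: n = 7.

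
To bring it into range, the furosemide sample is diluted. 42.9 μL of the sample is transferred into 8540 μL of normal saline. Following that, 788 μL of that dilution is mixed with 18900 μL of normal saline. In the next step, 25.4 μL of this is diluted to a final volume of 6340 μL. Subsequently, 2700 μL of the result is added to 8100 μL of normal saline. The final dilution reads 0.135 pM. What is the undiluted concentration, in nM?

Overall dilution factor = 200.1 × 24.98 × 249.6 × 4 = 4.99 × 10⁶.
Original = 0.135 pM × 4.99 × 10⁶ = 6.74 × 10⁵ pM = 674 nM.

674 nM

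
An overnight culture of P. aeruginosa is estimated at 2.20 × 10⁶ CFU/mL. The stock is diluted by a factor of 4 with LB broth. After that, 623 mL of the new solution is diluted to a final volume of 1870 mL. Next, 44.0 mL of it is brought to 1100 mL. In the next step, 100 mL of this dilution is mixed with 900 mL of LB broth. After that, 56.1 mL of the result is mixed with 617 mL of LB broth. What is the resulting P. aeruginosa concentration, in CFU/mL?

61.1 CFU/mL

Overall dilution factor = 4 × 3.002 × 25 × 10 × 12.00 = 3.60 × 10⁴.
2.20 × 10⁶ CFU/mL / 3.60 × 10⁴ = 61.1 CFU/mL.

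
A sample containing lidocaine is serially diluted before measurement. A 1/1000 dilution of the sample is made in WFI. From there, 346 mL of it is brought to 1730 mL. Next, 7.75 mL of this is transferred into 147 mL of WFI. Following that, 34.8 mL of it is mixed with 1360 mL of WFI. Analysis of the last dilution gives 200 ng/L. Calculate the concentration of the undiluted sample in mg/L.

800 mg/L

Overall dilution factor = 1000 × 5 × 19.97 × 40.08 = 4.00 × 10⁶.
Original = 200 ng/L × 4.00 × 10⁶ = 8.00 × 10⁸ ng/L = 800 mg/L.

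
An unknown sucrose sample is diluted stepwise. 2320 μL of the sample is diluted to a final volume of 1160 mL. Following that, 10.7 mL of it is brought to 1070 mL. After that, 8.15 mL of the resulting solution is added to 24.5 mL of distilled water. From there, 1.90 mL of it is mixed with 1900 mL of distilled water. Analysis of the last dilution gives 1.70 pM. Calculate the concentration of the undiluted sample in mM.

0.341 mM

Overall dilution factor = 500 × 100 × 4.006 × 1001 = 2.01 × 10⁸.
Original = 1.70 pM × 2.01 × 10⁸ = 3.41 × 10⁸ pM = 0.341 mM.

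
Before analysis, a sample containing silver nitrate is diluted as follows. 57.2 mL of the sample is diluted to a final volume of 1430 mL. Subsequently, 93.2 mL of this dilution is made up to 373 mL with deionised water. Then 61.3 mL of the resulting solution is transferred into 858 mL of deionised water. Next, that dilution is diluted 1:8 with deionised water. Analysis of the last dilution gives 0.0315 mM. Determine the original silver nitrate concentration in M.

Overall dilution factor = 25 × 4.002 × 15.00 × 8 = 1.20 × 10⁴.
Original = 0.0315 mM × 1.20 × 10⁴ = 378 mM = 0.378 M.

0.378 M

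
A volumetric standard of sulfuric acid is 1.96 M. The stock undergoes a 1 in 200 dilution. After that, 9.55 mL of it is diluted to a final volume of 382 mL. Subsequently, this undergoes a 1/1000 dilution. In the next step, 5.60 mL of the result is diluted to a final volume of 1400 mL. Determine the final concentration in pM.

Overall dilution factor = 200 × 40 × 1000 × 250 = 2.00 × 10⁹.
1.96 M / 2.00 × 10⁹ = 9.80 × 10⁻¹⁰ M = 980 pM.

980 pM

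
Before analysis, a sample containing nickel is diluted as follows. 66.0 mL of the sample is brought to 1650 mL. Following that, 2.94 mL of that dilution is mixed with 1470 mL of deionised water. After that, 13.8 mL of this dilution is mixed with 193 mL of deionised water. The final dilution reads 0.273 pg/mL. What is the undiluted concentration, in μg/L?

51.2 μg/L

Overall dilution factor = 25 × 501 × 14.99 = 1.88 × 10⁵.
Original = 0.273 pg/mL × 1.88 × 10⁵ = 5.12 × 10⁴ pg/mL = 51.2 μg/L.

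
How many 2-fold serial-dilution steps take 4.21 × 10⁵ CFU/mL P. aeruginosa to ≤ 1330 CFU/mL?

Need 2ⁿ ≥ 317, so n ≥ log(317)/log(2) = 8.31.
Minimum whole steps: n = 9.

9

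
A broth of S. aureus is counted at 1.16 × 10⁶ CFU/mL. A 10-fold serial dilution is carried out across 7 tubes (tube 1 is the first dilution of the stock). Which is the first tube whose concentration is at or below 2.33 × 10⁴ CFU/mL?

Tube n has concentration 1.16 × 10⁶ CFU/mL / 10ⁿ.
Need 10ⁿ ≥ 1.16 × 10⁶ CFU/mL / 2.33 × 10⁴ CFU/mL = 49.8, so n ≥ 1.70.
First such tube: n = 2.

tube 2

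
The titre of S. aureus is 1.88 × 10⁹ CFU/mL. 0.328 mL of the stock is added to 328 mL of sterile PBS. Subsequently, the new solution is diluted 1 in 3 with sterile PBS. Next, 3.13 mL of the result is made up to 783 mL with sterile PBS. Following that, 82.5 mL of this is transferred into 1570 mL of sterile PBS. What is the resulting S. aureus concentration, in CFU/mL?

125 CFU/mL

Overall dilution factor = 1001 × 3 × 250.2 × 20.03 = 1.50 × 10⁷.
1.88 × 10⁹ CFU/mL / 1.50 × 10⁷ = 125 CFU/mL.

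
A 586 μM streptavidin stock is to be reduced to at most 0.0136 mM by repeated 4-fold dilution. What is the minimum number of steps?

3

Need 4ⁿ ≥ 43.1, so n ≥ log(43.1)/log(4) = 2.71.
Minimum whole steps: n = 3.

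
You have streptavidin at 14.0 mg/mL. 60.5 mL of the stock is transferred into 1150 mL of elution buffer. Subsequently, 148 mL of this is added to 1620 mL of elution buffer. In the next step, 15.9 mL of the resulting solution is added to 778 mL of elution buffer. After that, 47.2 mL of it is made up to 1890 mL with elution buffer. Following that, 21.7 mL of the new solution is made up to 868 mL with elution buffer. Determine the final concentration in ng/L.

732 ng/L

Overall dilution factor = 20.01 × 11.95 × 49.93 × 40.04 × 40 = 1.91 × 10⁷.
14.0 mg/mL / 1.91 × 10⁷ = 7.32 × 10⁻⁷ mg/mL = 732 ng/L.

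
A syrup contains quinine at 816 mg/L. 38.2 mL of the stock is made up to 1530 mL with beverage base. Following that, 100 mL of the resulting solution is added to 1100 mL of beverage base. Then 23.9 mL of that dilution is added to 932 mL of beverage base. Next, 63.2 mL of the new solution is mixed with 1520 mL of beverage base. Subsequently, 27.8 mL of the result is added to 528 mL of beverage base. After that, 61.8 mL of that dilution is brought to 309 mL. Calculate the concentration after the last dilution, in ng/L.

Overall dilution factor = 40.05 × 12 × 40.00 × 25.05 × 19.99 × 5 = 4.81 × 10⁷.
816 mg/L / 4.81 × 10⁷ = 1.70 × 10⁻⁵ mg/L = 17.0 ng/L.

17.0 ng/L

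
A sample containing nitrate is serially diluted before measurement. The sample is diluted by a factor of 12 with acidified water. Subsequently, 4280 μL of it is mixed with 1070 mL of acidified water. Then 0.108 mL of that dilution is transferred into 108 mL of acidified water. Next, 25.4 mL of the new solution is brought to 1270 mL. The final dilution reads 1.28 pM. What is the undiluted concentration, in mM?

Overall dilution factor = 12 × 251 × 1001 × 50 = 1.51 × 10⁸.
Original = 1.28 pM × 1.51 × 10⁸ = 1.93 × 10⁸ pM = 0.193 mM.

0.193 mM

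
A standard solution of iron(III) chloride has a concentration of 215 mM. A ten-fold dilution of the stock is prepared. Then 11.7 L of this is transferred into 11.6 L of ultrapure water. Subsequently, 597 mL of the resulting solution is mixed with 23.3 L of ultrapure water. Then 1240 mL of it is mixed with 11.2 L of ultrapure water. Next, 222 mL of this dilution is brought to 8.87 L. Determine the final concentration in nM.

Overall dilution factor = 10 × 1.991 × 40.03 × 10.03 × 39.95 = 3.20 × 10⁵.
215 mM / 3.20 × 10⁵ = 6.73 × 10⁻⁴ mM = 673 nM.

673 nM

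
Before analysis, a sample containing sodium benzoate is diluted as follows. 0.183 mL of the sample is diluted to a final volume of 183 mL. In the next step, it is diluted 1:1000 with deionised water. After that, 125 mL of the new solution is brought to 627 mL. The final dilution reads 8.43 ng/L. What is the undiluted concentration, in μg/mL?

Overall dilution factor = 1000 × 1000 × 5.016 = 5.02 × 10⁶.
Original = 8.43 ng/L × 5.02 × 10⁶ = 4.23 × 10⁷ ng/L = 42.3 μg/mL.

42.3 μg/mL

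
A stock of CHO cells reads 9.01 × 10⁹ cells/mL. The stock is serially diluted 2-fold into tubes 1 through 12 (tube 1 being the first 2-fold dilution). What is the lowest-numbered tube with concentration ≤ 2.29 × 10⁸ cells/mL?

tube 6

Tube n has concentration 9.01 × 10⁹ cells/mL / 2ⁿ.
Need 2ⁿ ≥ 9.01 × 10⁹ cells/mL / 2.29 × 10⁸ cells/mL = 39.3, so n ≥ 5.30.
First such tube: n = 6.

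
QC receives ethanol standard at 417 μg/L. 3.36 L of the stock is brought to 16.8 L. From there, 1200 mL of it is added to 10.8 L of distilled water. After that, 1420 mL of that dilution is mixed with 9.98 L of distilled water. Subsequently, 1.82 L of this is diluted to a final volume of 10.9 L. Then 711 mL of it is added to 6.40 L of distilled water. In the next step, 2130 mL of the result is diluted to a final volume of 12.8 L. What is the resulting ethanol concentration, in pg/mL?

2.89 pg/mL

Overall dilution factor = 5 × 10 × 8.028 × 5.989 × 10.00 × 6.009 = 1.44 × 10⁵.
417 μg/L / 1.44 × 10⁵ = 2.89 × 10⁻³ μg/L = 2.89 pg/mL.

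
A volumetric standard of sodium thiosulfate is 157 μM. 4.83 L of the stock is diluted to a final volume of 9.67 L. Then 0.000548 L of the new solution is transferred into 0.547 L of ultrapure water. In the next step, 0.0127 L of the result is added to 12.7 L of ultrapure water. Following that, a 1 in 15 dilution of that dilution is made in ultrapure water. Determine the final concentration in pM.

5.23 pM

Overall dilution factor = 2.002 × 999.2 × 1001 × 15 = 3.00 × 10⁷.
157 μM / 3.00 × 10⁷ = 5.23 × 10⁻⁶ μM = 5.23 pM.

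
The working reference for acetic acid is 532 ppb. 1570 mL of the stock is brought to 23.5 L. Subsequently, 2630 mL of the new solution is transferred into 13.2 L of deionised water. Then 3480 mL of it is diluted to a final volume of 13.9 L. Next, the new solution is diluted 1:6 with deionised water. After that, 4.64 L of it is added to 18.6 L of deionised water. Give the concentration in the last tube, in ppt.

Overall dilution factor = 14.97 × 6.019 × 3.994 × 6 × 5.009 = 1.08 × 10⁴.
532 ppb / 1.08 × 10⁴ = 0.0492 ppb = 49.2 ppt.

49.2 ppt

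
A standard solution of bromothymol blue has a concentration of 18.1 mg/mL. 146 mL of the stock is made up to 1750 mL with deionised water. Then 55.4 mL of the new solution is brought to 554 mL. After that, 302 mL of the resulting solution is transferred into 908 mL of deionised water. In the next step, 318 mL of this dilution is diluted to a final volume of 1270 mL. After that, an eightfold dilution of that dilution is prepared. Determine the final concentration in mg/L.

1.18 mg/L

Overall dilution factor = 11.99 × 10 × 4.007 × 3.994 × 8 = 1.53 × 10⁴.
18.1 mg/mL / 1.53 × 10⁴ = 1.18 × 10⁻³ mg/mL = 1.18 mg/L.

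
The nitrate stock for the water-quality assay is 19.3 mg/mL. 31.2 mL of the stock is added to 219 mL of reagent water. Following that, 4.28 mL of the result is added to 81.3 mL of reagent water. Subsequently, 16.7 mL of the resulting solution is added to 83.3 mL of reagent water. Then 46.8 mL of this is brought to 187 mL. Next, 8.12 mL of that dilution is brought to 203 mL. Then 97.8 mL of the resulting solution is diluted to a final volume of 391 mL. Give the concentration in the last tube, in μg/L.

50.3 μg/L

Overall dilution factor = 8.019 × 20.00 × 5.988 × 3.996 × 25 × 3.998 = 3.83 × 10⁵.
19.3 mg/mL / 3.83 × 10⁵ = 5.03 × 10⁻⁵ mg/mL = 50.3 μg/L.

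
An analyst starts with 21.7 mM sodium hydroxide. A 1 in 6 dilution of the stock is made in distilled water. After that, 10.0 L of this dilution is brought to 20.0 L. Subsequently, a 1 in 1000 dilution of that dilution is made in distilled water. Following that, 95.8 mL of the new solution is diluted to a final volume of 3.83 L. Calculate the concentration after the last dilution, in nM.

45.2 nM

Overall dilution factor = 6 × 2 × 1000 × 39.98 = 4.80 × 10⁵.
21.7 mM / 4.80 × 10⁵ = 4.52 × 10⁻⁵ mM = 45.2 nM.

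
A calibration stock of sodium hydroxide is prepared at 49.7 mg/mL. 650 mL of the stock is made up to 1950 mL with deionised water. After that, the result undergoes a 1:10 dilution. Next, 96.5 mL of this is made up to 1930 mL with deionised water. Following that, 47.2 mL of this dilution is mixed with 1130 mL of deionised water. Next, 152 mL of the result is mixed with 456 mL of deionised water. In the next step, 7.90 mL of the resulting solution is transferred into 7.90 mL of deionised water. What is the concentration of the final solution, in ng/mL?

415 ng/mL

Overall dilution factor = 3 × 10 × 20 × 24.94 × 4 × 2 = 1.20 × 10⁵.
49.7 mg/mL / 1.20 × 10⁵ = 4.15 × 10⁻⁴ mg/mL = 415 ng/mL.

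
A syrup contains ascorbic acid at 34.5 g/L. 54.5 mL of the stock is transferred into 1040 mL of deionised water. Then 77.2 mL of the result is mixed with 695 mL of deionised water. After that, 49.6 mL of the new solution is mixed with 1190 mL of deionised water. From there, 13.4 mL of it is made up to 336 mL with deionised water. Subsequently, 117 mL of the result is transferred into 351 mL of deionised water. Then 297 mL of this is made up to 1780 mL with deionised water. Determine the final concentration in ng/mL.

Overall dilution factor = 20.08 × 10.00 × 24.99 × 25.07 × 4 × 5.993 = 3.02 × 10⁶.
34.5 g/L / 3.02 × 10⁶ = 1.14 × 10⁻⁵ g/L = 11.4 ng/mL.

11.4 ng/mL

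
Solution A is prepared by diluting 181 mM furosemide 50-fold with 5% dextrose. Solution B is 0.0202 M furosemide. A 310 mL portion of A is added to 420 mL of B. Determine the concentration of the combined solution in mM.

13.2 mM

C_A = 181 mM / 50 = 3.62 mM.
C_B = 0.0202 M = 20.2 mM.
C_mix = (C_A·V_A + C_B·V_B)/(V_A + V_B) = (3.62×310 + 20.2×420) / 730.0 = 13.2 mM.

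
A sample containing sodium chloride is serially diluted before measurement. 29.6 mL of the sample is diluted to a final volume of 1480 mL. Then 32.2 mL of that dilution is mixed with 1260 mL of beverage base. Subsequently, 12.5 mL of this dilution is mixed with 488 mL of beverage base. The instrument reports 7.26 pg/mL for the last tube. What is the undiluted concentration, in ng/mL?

583 ng/mL

Overall dilution factor = 50 × 40.13 × 40.04 = 8.03 × 10⁴.
Original = 7.26 pg/mL × 8.03 × 10⁴ = 5.83 × 10⁵ pg/mL = 583 ng/mL.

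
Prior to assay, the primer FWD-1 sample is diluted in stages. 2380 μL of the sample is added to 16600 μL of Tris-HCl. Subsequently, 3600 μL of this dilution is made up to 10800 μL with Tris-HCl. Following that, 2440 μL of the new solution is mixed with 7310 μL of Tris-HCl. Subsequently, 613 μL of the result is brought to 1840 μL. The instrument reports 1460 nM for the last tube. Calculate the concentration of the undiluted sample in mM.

Overall dilution factor = 7.975 × 3 × 3.996 × 3.002 = 287.
Original = 1460 nM × 287 = 4.19 × 10⁵ nM = 0.419 mM.

0.419 mM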